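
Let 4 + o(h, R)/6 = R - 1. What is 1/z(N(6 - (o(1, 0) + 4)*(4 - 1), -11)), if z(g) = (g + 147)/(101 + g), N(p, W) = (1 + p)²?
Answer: 3663/3686 ≈ 0.99376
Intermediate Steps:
o(h, R) = -30 + 6*R (o(h, R) = -24 + 6*(R - 1) = -24 + 6*(-1 + R) = -24 + (-6 + 6*R) = -30 + 6*R)
z(g) = (147 + g)/(101 + g)
1/z(N(6 - (o(1, 0) + 4)*(4 - 1), -11)) = 1/((147 + (1 + (6 - ((-30 + 6*0) + 4)*(4 - 1)))²)/(101 + (1 + (6 - ((-30 + 6*0) + 4)*(4 - 1)))²)) = 1/((147 + (1 + (6 - ((-30 + 0) + 4)*3))²)/(101 + (1 + (6 - ((-30 + 0) + 4)*3))²)) = 1/((147 + (1 + (6 - (-30 + 4)*3))²)/(101 + (1 + (6 - (-30 + 4)*3))²)) = 1/((147 + (1 + (6 - (-26)*3))²)/(101 + (1 + (6 - (-26)*3))²)) = 1/((147 + (1 + (6 - 1*(-78)))²)/(101 + (1 + (6 - 1*(-78)))²)) = 1/((147 + (1 + (6 + 78))²)/(101 + (1 + (6 + 78))²)) = 1/((147 + (1 + 84)²)/(101 + (1 + 84)²)) = 1/((147 + 85²)/(101 + 85²)) = 1/((147 + 7225)/(101 + 7225)) = 1/(7372/7326) = 1/((1/7326)*7372) = 1/(3686/3663) = 3663/3686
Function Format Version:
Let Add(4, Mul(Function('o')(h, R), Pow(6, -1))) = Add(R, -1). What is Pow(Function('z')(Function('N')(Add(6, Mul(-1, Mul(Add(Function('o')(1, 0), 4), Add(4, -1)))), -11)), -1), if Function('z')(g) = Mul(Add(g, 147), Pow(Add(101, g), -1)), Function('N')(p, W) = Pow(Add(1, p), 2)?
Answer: Rational(3663, 3686) ≈ 0.99376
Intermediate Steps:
Function('o')(h, R) = Add(-30, Mul(6, R)) (Function('o')(h, R) = Add(-24, Mul(6, Add(R, -1))) = Add(-24, Mul(6, Add(-1, R))) = Add(-24, Add(-6, Mul(6, R))) = Add(-30, Mul(6, R)))
Function('z')(g) = Mul(Pow(Add(101, g), -1), Add(147, g)) (Function('z')(g) = Mul(Add(147, g), Pow(Add(101, g), -1)) = Mul(Pow(Add(101, g), -1), Add(147, g)))
Pow(Function('z')(Function('N')(Add(6, Mul(-1, Mul(Add(Function('o')(1, 0), 4), Add(4, -1)))), -11)), -1) = Pow(Mul(Pow(Add(101, Pow(Add(1, Add(6, Mul(-1, Mul(Add(Add(-30, Mul(6, 0)), 4), Add(4, -1))))), 2)), -1), Add(147, Pow(Add(1, Add(6, Mul(-1, Mul(Add(Add(-30, Mul(6, 0)), 4), Add(4, -1))))), 2))), -1) = Pow(Mul(Pow(Add(101, Pow(Add(1, Add(6, Mul(-1, Mul(Add(Add(-30, 0), 4), 3)))), 2)), -1), Add(147, Pow(Add(1, Add(6, Mul(-1, Mul(Add(Add(-30, 0), 4), 3)))), 2))), -1) = Pow(Mul(Pow(Add(101, Pow(Add(1, Add(6, Mul(-1, Mul(Add(-30, 4), 3)))), 2)), -1), Add(147, Pow(Add(1, Add(6, Mul(-1, Mul(Add(-30, 4), 3)))), 2))), -1) = Pow(Mul(Pow(Add(101, Pow(Add(1, Add(6, Mul(-1, Mul(-26, 3)))), 2)), -1), Add(147, Pow(Add(1, Add(6, Mul(-1, Mul(-26, 3)))), 2))), -1) = Pow(Mul(Pow(Add(101, Pow(Add(1, Add(6, Mul(-1, -78))), 2)), -1), Add(147, Pow(Add(1, Add(6, Mul(-1, -78))), 2))), -1) = Pow(Mul(Pow(Add(101, Pow(Add(1, Add(6, 78)), 2)), -1), Add(147, Pow(Add(1, Add(6, 78)), 2))), -1) = Pow(Mul(Pow(Add(101, Pow(Add(1, 84), 2)), -1), Add(147, Pow(Add(1, 84), 2))), -1) = Pow(Mul(Pow(Add(101, Pow(85, 2)), -1), Add(147, Pow(85, 2))), -1) = Pow(Mul(Pow(Add(101, 7225), -1), Add(147, 7225)), -1) = Pow(Mul(Pow(7326, -1), 7372), -1) = Pow(Mul(Rational(1, 7326), 7372), -1) = Pow(Rational(3686, 3663), -1) = Rational(3663, 3686)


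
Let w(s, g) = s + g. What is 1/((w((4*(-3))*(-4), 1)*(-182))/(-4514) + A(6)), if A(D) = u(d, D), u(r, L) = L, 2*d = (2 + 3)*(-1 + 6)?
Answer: 2257/18001 ≈ 0.12538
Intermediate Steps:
d = 25/2 (d = ((2 + 3)*(-1 + 6))/2 = (5*5)/2 = (½)*25 = 25/2 ≈ 12.500)
w(s, g) = g + s
A(D) = D
1/((w((4*(-3))*(-4), 1)*(-182))/(-4514) + A(6)) = 1/(((1 + (4*(-3))*(-4))*(-182))/(-4514) + 6) = 1/(((1 - 12*(-4))*(-182))*(-1/4514) + 6) = 1/(((1 + 48)*(-182))*(-1/4514) + 6) = 1/((49*(-182))*(-1/4514) + 6) = 1/(-8918*(-1/4514) + 6) = 1/(4459/2257 + 6) = 1/(18001/2257) = 2257/18001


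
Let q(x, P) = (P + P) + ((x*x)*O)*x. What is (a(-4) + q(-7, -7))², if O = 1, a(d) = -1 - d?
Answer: 125316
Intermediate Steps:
q(x, P) = x³ + 2*P (q(x, P) = (P + P) + ((x*x)*1)*x = 2*P + (x²*1)*x = 2*P + x²*x = 2*P + x³ = x³ + 2*P)
(a(-4) + q(-7, -7))² = ((-1 - 1*(-4)) + ((-7)³ + 2*(-7)))² = ((-1 + 4) + (-343 - 14))² = (3 - 357)² = (-354)² = 125316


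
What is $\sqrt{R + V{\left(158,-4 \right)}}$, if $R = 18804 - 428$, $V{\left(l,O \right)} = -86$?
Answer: $\sqrt{18290} \approx 135.24$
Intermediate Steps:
$R = 18376$ ($R = 18804 - 428 = 18376$)
$\sqrt{R + V{\left(158,-4 \right)}} = \sqrt{18376 - 86} = \sqrt{18290}$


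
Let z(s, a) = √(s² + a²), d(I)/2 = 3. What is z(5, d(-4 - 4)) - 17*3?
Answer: -51 + √61 ≈ -43.190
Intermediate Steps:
d(I) = 6 (d(I) = 2*3 = 6)
z(s, a) = √(a² + s²)
z(5, d(-4 - 4)) - 17*3 = √(6² + 5²) - 17*3 = √(36 + 25) - 51 = √61 - 51 = -51 + √61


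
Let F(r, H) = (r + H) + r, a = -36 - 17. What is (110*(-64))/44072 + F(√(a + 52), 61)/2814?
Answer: -43679/316374 + I/1407 ≈ -0.13806 + 0.00071073*I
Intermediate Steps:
a = -53
F(r, H) = H + 2*r (F(r, H) = (H + r) + r = H + 2*r)
(110*(-64))/44072 + F(√(a + 52), 61)/2814 = (110*(-64))/44072 + (61 + 2*√(-53 + 52))/2814 = -7040*1/44072 + (61 + 2*√(-1))*(1/2814) = -880/5509 + (61 + 2*I)*(1/2814) = -880/5509 + (61/2814 + I/1407) = -43679/316374 + I/1407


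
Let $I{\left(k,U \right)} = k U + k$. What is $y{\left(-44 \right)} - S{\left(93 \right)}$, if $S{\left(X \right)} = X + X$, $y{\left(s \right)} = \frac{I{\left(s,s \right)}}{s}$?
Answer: $-229$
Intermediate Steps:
$I{\left(k,U \right)} = k + U k$ ($I{\left(k,U \right)} = U k + k = k + U k$)
$y{\left(s \right)} = 1 + s$ ($y{\left(s \right)} = \frac{s \left(1 + s\right)}{s} = 1 + s$)
$S{\left(X \right)} = 2 X$
$y{\left(-44 \right)} - S{\left(93 \right)} = \left(1 - 44\right) - 2 \cdot 93 = -43 - 186 = -229$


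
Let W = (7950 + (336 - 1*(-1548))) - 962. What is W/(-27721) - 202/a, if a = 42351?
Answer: -20070406/61790109 ≈ -0.32482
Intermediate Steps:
W = 8872 (W = (7950 + (336 + 1548)) - 962 = (7950 + 1884) - 962 = 9834 - 962 = 8872)
W/(-27721) - 202/a = 8872/(-27721) - 202/42351 = 8872*(-1/27721) - 202*1/42351 = -8872/27721 - 202/42351 = -20070406/61790109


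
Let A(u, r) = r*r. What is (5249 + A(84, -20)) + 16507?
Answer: 22156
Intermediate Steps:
A(u, r) = r²
(5249 + A(84, -20)) + 16507 = (5249 + (-20)²) + 16507 = (5249 + 400) + 16507 = 5649 + 16507 = 22156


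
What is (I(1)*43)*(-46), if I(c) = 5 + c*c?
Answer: -11868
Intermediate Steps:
I(c) = 5 + c²
(I(1)*43)*(-46) = ((5 + 1²)*43)*(-46) = ((5 + 1)*43)*(-46) = (6*43)*(-46) = 258*(-46) = -11868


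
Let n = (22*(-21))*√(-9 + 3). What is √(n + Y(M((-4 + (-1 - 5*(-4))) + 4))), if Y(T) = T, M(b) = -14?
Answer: √(-14 - 462*I*√6) ≈ 23.641 - 23.935*I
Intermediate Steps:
n = -462*I*√6 ≈ -1131.7*I
√(n + Y(M((-4 + (-1 - 5*(-4))) + 4))) = √(-462*I*√6 - 14) = √(-14 - 462*I*√6)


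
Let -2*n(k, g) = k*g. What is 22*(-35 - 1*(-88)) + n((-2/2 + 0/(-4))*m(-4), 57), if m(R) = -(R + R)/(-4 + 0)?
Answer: 1109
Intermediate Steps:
m(R) = R/2 (m(R) = -2*R/(-4) = -2*R*(-1)/4 = -(-1)*R/2 = R/2)
n(k, g) = -g*k/2 (n(k, g) = -k*g/2 = -g*k/2)
22*(-35 - 1*(-88)) + n((-2/2 + 0/(-4))*m(-4), 57) = 22*(-35 - 1*(-88)) - ½*57*(-2/2 + 0/(-4))*((½)*(-4)) = 22*(-35 + 88) - ½*57*(-2*½ + 0*(-¼))*(-2) = 22*53 - ½*57*(-1 + 0)*(-2) = 1166 - ½*57*(-1*(-2)) = 1166 - ½*57*2 = 1166 - 57 = 1109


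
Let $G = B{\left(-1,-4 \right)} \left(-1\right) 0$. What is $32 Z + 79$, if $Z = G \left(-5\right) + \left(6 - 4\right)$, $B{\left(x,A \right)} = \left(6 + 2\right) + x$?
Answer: $143$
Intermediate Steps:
$B{\left(x,A \right)} = 8 + x$
$G = 0$ ($G = \left(8 - 1\right) \left(-1\right) 0 = 7 \left(-1\right) 0 = \left(-7\right) 0 = 0$)
$Z = 2$ ($Z = 0 \left(-5\right) + \left(6 - 4\right) = 0 + \left(6 - 4\right) = 0 + 2 = 2$)
$32 Z + 79 = 32 \cdot 2 + 79 = 64 + 79 = 143$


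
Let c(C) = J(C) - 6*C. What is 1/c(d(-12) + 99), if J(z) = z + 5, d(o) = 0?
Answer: -1/490 ≈ -0.0020408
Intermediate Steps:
J(z) = 5 + z
c(C) = 5 - 5*C (c(C) = (5 + C) - 6*C = 5 - 5*C)
1/c(d(-12) + 99) = 1/(5 - 5*(0 + 99)) = 1/(5 - 5*99) = 1/(5 - 495) = 1/(-490) = -1/490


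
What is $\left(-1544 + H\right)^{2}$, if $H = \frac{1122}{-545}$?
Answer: $\frac{709978130404}{297025} \approx 2.3903 \cdot 10^{6}$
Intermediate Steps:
$H = - \frac{1122}{545}$ ($H = 1122 \left(- \frac{1}{545}\right) = - \frac{1122}{545} \approx -2.0587$)
$\left(-1544 + H\right)^{2} = \left(-1544 - \frac{1122}{545}\right)^{2} = \left(- \frac{842602}{545}\right)^{2} = \frac{709978130404}{297025}$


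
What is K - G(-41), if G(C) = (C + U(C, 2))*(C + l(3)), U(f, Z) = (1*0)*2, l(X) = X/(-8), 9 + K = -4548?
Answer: -50027/8 ≈ -6253.4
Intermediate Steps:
K = -4557 (K = -9 - 4548 = -4557)
l(X) = -X/8 (l(X) = X*(-⅛) = -X/8)
U(f, Z) = 0 (U(f, Z) = 0*2 = 0)
G(C) = C*(-3/8 + C) (G(C) = (C + 0)*(C - ⅛*3) = C*(C - 3/8) = C*(-3/8 + C))
K - G(-41) = -4557 - (-41)*(-3 + 8*(-41))/8 = -4557 - (-41)*(-3 - 328)/8 = -4557 - (-41)*(-331)/8 = -4557 - 1*13571/8 = -4557 - 13571/8 = -50027/8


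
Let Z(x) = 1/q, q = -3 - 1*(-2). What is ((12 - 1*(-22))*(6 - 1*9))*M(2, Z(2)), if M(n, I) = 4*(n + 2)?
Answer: -1632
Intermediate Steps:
q = -1 (q = -3 + 2 = -1)
Z(x) = -1 (Z(x) = 1/(-1) = -1)
M(n, I) = 8 + 4*n (M(n, I) = 4*(2 + n) = 8 + 4*n)
((12 - 1*(-22))*(6 - 1*9))*M(2, Z(2)) = ((12 - 1*(-22))*(6 - 1*9))*(8 + 4*2) = ((12 + 22)*(6 - 9))*(8 + 8) = (34*(-3))*16 = -102*16 = -1632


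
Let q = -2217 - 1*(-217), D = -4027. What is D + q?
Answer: -6027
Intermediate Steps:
q = -2000 (q = -2217 + 217 = -2000)
D + q = -4027 - 2000 = -6027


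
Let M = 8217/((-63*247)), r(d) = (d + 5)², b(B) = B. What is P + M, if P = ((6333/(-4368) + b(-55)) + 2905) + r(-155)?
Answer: 53940591/2128 ≈ 25348.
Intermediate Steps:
r(d) = (5 + d)²
P = 36907489/1456 (P = ((6333/(-4368) - 55) + 2905) + (5 - 155)² = ((6333*(-1/4368) - 55) + 2905) + (-150)² = ((-2111/1456 - 55) + 2905) + 22500 = (-82191/1456 + 2905) + 22500 = 4147489/1456 + 22500 = 36907489/1456 ≈ 25349.)
M = -913/1729 (M = 8217/(-15561) = 8217*(-1/15561) = -913/1729 ≈ -0.52805)
P + M = 36907489/1456 - 913/1729 = 53940591/2128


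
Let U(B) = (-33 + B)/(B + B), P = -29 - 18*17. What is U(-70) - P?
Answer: 47003/140 ≈ 335.74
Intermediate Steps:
P = -335 (P = -29 - 306 = -335)
U(B) = (-33 + B)/(2*B) (U(B) = (-33 + B)/((2*B)) = (-33 + B)*(1/(2*B)) = (-33 + B)/(2*B))
U(-70) - P = (½)*(-33 - 70)/(-70) - 1*(-335) = (½)*(-1/70)*(-103) + 335 = 103/140 + 335 = 47003/140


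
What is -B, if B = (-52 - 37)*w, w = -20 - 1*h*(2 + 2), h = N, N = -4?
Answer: -356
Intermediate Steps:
h = -4
w = -4 (w = -20 - 1*(-4)*(2 + 2) = -20 - (-4)*4 = -20 - 1*(-16) = -20 + 16 = -4)
B = 356 (B = (-52 - 37)*(-4) = -89*(-4) = 356)
-B = -1*356 = -356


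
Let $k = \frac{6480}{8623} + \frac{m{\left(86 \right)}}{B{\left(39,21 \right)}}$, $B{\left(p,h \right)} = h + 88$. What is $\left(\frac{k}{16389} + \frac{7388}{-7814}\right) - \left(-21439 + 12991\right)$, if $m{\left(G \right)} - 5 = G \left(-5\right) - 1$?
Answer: $\frac{169459056097823540}{20061319553487} \approx 8447.0$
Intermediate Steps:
$m{\left(G \right)} = 4 - 5 G$ ($m{\left(G \right)} = 5 + \left(G \left(-5\right) - 1\right) = 5 - \left(1 + 5 G\right) = 4 - 5 G$)
$B{\left(p,h \right)} = 88 + h$
$k = - \frac{2967078}{939907}$ ($k = \frac{6480}{8623} + \frac{4 - 430}{88 + 21} = 6480 \cdot \frac{1}{8623} + \frac{4 - 430}{109} = \frac{6480}{8623} - \frac{426}{109} = - \frac{2967078}{939907} \approx -3.1568$)
$\left(\frac{k}{16389} + \frac{7388}{-7814}\right) - \left(-21439 + 12991\right) = \left(- \frac{2967078}{939907 \cdot 16389} + \frac{7388}{-7814}\right) - \left(-21439 + 12991\right) = \left(\left(- \frac{2967078}{939907}\right) \frac{1}{16389} + 7388 \left(- \frac{1}{7814}\right)\right) - -8448 = \left(- \frac{989026}{5134711941} - \frac{3694}{3907}\right) + 8448 = - \frac{18971490034636}{20061319553487} + 8448 = \frac{169459056097823540}{20061319553487}$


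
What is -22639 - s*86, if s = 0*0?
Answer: -22639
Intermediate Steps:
s = 0
-22639 - s*86 = -22639 - 0*86 = -22639 - 1*0 = -22639 + 0 = -22639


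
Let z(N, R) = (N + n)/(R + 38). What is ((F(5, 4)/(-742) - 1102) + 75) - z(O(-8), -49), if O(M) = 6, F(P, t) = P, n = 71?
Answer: -756845/742 ≈ -1020.0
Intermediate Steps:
z(N, R) = (71 + N)/(38 + R) (z(N, R) = (N + 71)/(R + 38) = (71 + N)/(38 + R))
((F(5, 4)/(-742) - 1102) + 75) - z(O(-8), -49) = ((5/(-742) - 1102) + 75) - (71 + 6)/(38 - 49) = ((5*(-1/742) - 1102) + 75) - 77/(-11) = ((-5/742 - 1102) + 75) - (-1)*77/11 = (-817689/742 + 75) - 1*(-7) = -762039/742 + 7 = -756845/742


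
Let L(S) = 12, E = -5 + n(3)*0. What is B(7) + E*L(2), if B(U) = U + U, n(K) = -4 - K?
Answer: -46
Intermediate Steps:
B(U) = 2*U
E = -5 (E = -5 + (-4 - 1*3)*0 = -5 + (-4 - 3)*0 = -5 - 7*0 = -5 + 0 = -5)
B(7) + E*L(2) = 2*7 - 5*12 = 14 - 60 = -46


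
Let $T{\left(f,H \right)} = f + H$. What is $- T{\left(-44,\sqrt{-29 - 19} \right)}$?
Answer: $44 - 4 i \sqrt{3} \approx 44.0 - 6.9282 i$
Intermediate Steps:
$T{\left(f,H \right)} = H + f$
$- T{\left(-44,\sqrt{-29 - 19} \right)} = - (\sqrt{-29 - 19} - 44) = - (\sqrt{-48} - 44) = - (4 i \sqrt{3} - 44) = - (-44 + 4 i \sqrt{3}) = 44 - 4 i \sqrt{3}$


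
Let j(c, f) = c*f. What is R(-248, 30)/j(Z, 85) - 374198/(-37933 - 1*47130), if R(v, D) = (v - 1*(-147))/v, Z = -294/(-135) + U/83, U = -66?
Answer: 741203733283/168358421792 ≈ 4.4025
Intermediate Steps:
Z = 5164/3735 (Z = -294/(-135) - 66/83 = -294*(-1/135) - 66*1/83 = 98/45 - 66/83 = 5164/3735 ≈ 1.3826)
R(v, D) = (147 + v)/v (R(v, D) = (v + 147)/v = (147 + v)/v)
R(-248, 30)/j(Z, 85) - 374198/(-37933 - 1*47130) = ((147 - 248)/(-248))/(((5164/3735)*85)) - 374198/(-37933 - 1*47130) = (-1/248*(-101))/(87788/747) - 374198/(-37933 - 47130) = (101/248)*(747/87788) - 374198/(-85063) = 75447/21771424 - 374198*(-1/85063) = 75447/21771424 + 34018/7733 = 741203733283/168358421792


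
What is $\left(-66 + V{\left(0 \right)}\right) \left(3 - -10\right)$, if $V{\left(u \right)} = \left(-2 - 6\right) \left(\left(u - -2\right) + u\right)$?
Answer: $-1066$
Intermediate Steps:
$V{\left(u \right)} = -16 - 16 u$ ($V{\left(u \right)} = - 8 \left(\left(u + 2\right) + u\right) = - 8 \left(\left(2 + u\right) + u\right) = - 8 \left(2 + 2 u\right) = -16 - 16 u$)
$\left(-66 + V{\left(0 \right)}\right) \left(3 - -10\right) = \left(-66 - 16\right) \left(3 - -10\right) = \left(-66 + \left(-16 + 0\right)\right) \left(3 + 10\right) = \left(-66 - 16\right) 13 = \left(-82\right) 13 = -1066$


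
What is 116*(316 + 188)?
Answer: 58464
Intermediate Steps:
116*(316 + 188) = 116*504 = 58464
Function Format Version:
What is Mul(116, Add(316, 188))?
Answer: 58464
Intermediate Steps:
Mul(116, Add(316, 188)) = Mul(116, 504) = 58464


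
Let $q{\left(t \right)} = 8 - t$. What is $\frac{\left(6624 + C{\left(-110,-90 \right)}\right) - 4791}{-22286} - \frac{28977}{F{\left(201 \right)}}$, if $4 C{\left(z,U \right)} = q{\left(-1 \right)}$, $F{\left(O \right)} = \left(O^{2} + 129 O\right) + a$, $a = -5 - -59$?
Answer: $- \frac{127935443}{246572304} \approx -0.51886$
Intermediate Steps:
$a = 54$ ($a = -5 + 59 = 54$)
$F{\left(O \right)} = 54 + O^{2} + 129 O$ ($F{\left(O \right)} = \left(O^{2} + 129 O\right) + 54 = 54 + O^{2} + 129 O$)
$C{\left(z,U \right)} = \frac{9}{4}$ ($C{\left(z,U \right)} = \frac{8 - -1}{4} = \frac{8 + 1}{4} = \frac{1}{4} \cdot 9 = \frac{9}{4}$)
$\frac{\left(6624 + C{\left(-110,-90 \right)}\right) - 4791}{-22286} - \frac{28977}{F{\left(201 \right)}} = \frac{\left(6624 + \frac{9}{4}\right) - 4791}{-22286} - \frac{28977}{54 + 201^{2} + 129 \cdot 201} = \left(\frac{26505}{4} - 4791\right) \left(- \frac{1}{22286}\right) - \frac{28977}{54 + 40401 + 25929} = \frac{7341}{4} \left(- \frac{1}{22286}\right) - \frac{28977}{66384} = - \frac{7341}{89144} - \frac{9659}{22128} = - \frac{127935443}{246572304}$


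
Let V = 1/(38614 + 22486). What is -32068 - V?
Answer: -1959354801/61100 ≈ -32068.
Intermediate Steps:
V = 1/61100 ≈ 1.6367e-5
-32068 - V = -32068 - 1*1/61100 = -32068 - 1/61100 = -1959354801/61100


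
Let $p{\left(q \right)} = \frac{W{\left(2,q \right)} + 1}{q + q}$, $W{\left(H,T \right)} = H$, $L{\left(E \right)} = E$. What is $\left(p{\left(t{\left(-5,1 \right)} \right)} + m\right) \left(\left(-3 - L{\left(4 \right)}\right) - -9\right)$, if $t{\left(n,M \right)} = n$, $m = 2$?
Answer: $\frac{17}{5} \approx 3.4$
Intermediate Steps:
$p{\left(q \right)} = \frac{3}{2 q}$ ($p{\left(q \right)} = \frac{2 + 1}{q + q} = \frac{3}{2 q}$)
$\left(p{\left(t{\left(-5,1 \right)} \right)} + m\right) \left(\left(-3 - L{\left(4 \right)}\right) - -9\right) = \left(\frac{3}{2 \left(-5\right)} + 2\right) \left(\left(-3 - 4\right) - -9\right) = \left(\frac{3}{2} \left(- \frac{1}{5}\right) + 2\right) \left(\left(-3 - 4\right) + 9\right) = \left(- \frac{3}{10} + 2\right) \left(-7 + 9\right) = \frac{17}{10} \cdot 2 = \frac{17}{5}$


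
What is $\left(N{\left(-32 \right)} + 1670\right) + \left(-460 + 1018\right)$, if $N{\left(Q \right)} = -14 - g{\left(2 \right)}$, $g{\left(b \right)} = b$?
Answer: $2212$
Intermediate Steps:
$N{\left(Q \right)} = -16$ ($N{\left(Q \right)} = -14 - 2 = -16$)
$\left(N{\left(-32 \right)} + 1670\right) + \left(-460 + 1018\right) = \left(-16 + 1670\right) + \left(-460 + 1018\right) = 1654 + 558 = 2212$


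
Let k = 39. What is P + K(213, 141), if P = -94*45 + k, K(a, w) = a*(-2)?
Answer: -4617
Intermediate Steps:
K(a, w) = -2*a
P = -4191 (P = -94*45 + 39 = -4230 + 39 = -4191)
P + K(213, 141) = -4191 - 2*213 = -4191 - 426 = -4617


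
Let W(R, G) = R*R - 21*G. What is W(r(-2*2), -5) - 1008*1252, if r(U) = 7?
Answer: -1261862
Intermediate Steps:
W(R, G) = R² - 21*G
W(r(-2*2), -5) - 1008*1252 = (7² - 21*(-5)) - 1008*1252 = (49 + 105) - 1262016 = 154 - 1262016 = -1261862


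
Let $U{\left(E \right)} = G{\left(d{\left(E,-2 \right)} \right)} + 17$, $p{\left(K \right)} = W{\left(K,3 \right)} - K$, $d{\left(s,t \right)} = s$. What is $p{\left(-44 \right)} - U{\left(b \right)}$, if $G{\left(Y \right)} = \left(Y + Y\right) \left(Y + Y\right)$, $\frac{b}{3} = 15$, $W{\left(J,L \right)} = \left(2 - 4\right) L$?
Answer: $-8079$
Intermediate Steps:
$W{\left(J,L \right)} = - 2 L$
$b = 45$ ($b = 3 \cdot 15 = 45$)
$p{\left(K \right)} = -6 - K$ ($p{\left(K \right)} = \left(-2\right) 3 - K = -6 - K$)
$G{\left(Y \right)} = 4 Y^{2}$ ($G{\left(Y \right)} = 2 Y 2 Y = 4 Y^{2}$)
$U{\left(E \right)} = 17 + 4 E^{2}$ ($U{\left(E \right)} = 4 E^{2} + 17 = 17 + 4 E^{2}$)
$p{\left(-44 \right)} - U{\left(b \right)} = \left(-6 - -44\right) - \left(17 + 4 \cdot 45^{2}\right) = \left(-6 + 44\right) - \left(17 + 4 \cdot 2025\right) = 38 - \left(17 + 8100\right) = 38 - 8117 = -8079$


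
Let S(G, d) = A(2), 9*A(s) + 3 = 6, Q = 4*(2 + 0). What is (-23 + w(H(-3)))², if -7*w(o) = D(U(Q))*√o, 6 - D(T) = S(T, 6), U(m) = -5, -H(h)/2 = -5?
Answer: 236179/441 + 782*√10/21 ≈ 653.31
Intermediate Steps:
Q = 8 (Q = 4*2 = 8)
A(s) = ⅓ (A(s) = -⅓ + (⅑)*6 = -⅓ + ⅔ = ⅓)
H(h) = 10 (H(h) = -2*(-5) = 10)
S(G, d) = ⅓
D(T) = 17/3 (D(T) = 6 - 1*⅓ = 6 - ⅓ = 17/3)
w(o) = -17*√o/21
(-23 + w(H(-3)))² = (-23 - 17*√10/21)²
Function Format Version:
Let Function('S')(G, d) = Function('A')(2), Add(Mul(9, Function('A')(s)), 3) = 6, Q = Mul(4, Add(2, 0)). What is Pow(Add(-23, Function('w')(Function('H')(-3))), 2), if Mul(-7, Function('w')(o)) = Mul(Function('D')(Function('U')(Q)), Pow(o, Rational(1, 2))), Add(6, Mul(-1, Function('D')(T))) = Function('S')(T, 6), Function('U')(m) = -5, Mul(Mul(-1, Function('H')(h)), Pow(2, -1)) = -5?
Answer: Add(Rational(236179, 441), Mul(Rational(782, 21), Pow(10, Rational(1, 2)))) ≈ 653.31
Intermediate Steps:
Q = 8 (Q = Mul(4, 2) = 8)
Function('A')(s) = Rational(1, 3) (Function('A')(s) = Add(Rational(-1, 3), Mul(Rational(1, 9), 6)) = Add(Rational(-1, 3), Rational(2, 3)) = Rational(1, 3))
Function('H')(h) = 10 (Function('H')(h) = Mul(-2, -5) = 10)
Function('S')(G, d) = Rational(1, 3)
Function('D')(T) = Rational(17, 3) (Function('D')(T) = Add(6, Mul(-1, Rational(1, 3))) = Add(6, Rational(-1, 3)) = Rational(17, 3))
Function('w')(o) = Mul(Rational(-17, 21), Pow(o, Rational(1, 2))) (Function('w')(o) = Mul(Rational(-1, 7), Mul(Rational(17, 3), Pow(o, Rational(1, 2)))) = Mul(Rational(-17, 21), Pow(o, Rational(1, 2))))
Pow(Add(-23, Function('w')(Function('H')(-3))), 2) = Pow(Add(-23, Mul(Rational(-17, 21), Pow(10, Rational(1, 2)))), 2)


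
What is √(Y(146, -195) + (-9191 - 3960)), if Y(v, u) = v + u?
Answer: 20*I*√33 ≈ 114.89*I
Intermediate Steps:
Y(v, u) = u + v
√(Y(146, -195) + (-9191 - 3960)) = √((-195 + 146) + (-9191 - 3960)) = √(-49 - 13151) = √(-13200) = 20*I*√33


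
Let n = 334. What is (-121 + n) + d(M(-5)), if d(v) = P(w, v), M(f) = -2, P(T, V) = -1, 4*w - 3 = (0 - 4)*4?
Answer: 212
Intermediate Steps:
w = -13/4 (w = ¾ + ((0 - 4)*4)/4 = ¾ + (-4*4)/4 = ¾ + (¼)*(-16) = ¾ - 4 = -13/4 ≈ -3.2500)
d(v) = -1
(-121 + n) + d(M(-5)) = (-121 + 334) - 1 = 213 - 1 = 212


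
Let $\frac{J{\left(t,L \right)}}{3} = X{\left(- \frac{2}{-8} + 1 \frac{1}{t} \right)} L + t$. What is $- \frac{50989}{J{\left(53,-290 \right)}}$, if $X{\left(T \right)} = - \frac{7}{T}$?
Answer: $- \frac{968791}{433381} \approx -2.2354$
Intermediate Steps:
$J{\left(t,L \right)} = 3 t - \frac{21 L}{\frac{1}{4} + \frac{1}{t}}$ ($J{\left(t,L \right)} = 3 \left(- \frac{7}{- \frac{2}{-8} + 1 \frac{1}{t}} L + t\right) = 3 \left(- \frac{7}{\left(-2\right) \left(- \frac{1}{8}\right) + \frac{1}{t}} L + t\right) = 3 \left(- \frac{7}{\frac{1}{4} + \frac{1}{t}} L + t\right) = 3 \left(- \frac{7 L}{\frac{1}{4} + \frac{1}{t}} + t\right) = 3 \left(t - \frac{7 L}{\frac{1}{4} + \frac{1}{t}}\right) = 3 t - \frac{21 L}{\frac{1}{4} + \frac{1}{t}}$)
$- \frac{50989}{J{\left(53,-290 \right)}} = - \frac{50989}{3 \cdot 53 \frac{1}{4 + 53} \left(4 + 53 - -8120\right)} = - \frac{50989}{3 \cdot 53 \cdot \frac{1}{57} \left(4 + 53 + 8120\right)} = - \frac{50989}{3 \cdot 53 \cdot \frac{1}{57} \cdot 8177} = - \frac{50989}{\frac{433381}{19}} = \left(-50989\right) \frac{19}{433381} = - \frac{968791}{433381}$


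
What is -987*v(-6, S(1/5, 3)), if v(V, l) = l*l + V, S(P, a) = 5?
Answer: -18753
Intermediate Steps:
v(V, l) = V + l² (v(V, l) = l² + V = V + l²)
-987*v(-6, S(1/5, 3)) = -987*(-6 + 5²) = -987*(-6 + 25) = -987*19 = -18753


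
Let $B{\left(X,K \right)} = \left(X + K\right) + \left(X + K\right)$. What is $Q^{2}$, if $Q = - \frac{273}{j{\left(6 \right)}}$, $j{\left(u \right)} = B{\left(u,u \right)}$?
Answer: $\frac{8281}{64} \approx 129.39$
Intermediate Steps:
$B{\left(X,K \right)} = 2 K + 2 X$ ($B{\left(X,K \right)} = \left(K + X\right) + \left(K + X\right) = 2 K + 2 X$)
$j{\left(u \right)} = 4 u$ ($j{\left(u \right)} = 2 u + 2 u = 4 u$)
$Q = - \frac{91}{8}$ ($Q = - \frac{273}{4 \cdot 6} = - \frac{273}{24} = \left(-273\right) \frac{1}{24} = - \frac{91}{8} \approx -11.375$)
$Q^{2} = \left(- \frac{91}{8}\right)^{2} = \frac{8281}{64}$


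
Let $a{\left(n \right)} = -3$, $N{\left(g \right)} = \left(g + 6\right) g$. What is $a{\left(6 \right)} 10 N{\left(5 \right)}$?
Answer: $-1650$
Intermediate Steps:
$N{\left(g \right)} = g \left(6 + g\right)$ ($N{\left(g \right)} = \left(6 + g\right) g = g \left(6 + g\right)$)
$a{\left(6 \right)} 10 N{\left(5 \right)} = \left(-3\right) 10 \cdot 5 \left(6 + 5\right) = - 30 \cdot 5 \cdot 11 = \left(-30\right) 55 = -1650$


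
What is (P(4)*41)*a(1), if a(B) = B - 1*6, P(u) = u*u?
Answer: -3280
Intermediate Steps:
P(u) = u²
a(B) = -6 + B (a(B) = B - 6 = -6 + B)
(P(4)*41)*a(1) = (4²*41)*(-6 + 1) = (16*41)*(-5) = 656*(-5) = -3280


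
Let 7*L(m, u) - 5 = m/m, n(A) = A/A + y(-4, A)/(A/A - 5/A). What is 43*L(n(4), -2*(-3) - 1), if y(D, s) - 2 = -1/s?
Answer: 258/7 ≈ 36.857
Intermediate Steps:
y(D, s) = 2 - 1/s
n(A) = 1 + (2 - 1/A)/(1 - 5/A) (n(A) = A/A + (2 - 1/A)/(A/A - 5/A) = 1 + (2 - 1/A)/(1 - 5/A))
L(m, u) = 6/7 (L(m, u) = 5/7 + (m/m)/7 = 5/7 + (⅐)*1 = 5/7 + ⅐ = 6/7)
43*L(n(4), -2*(-3) - 1) = 43*(6/7) = 258/7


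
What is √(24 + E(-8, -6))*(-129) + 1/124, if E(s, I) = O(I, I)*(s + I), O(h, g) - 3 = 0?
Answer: 1/124 - 387*I*√2 ≈ 0.0080645 - 547.3*I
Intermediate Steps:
O(h, g) = 3 (O(h, g) = 3 + 0 = 3)
E(s, I) = 3*I + 3*s (E(s, I) = 3*(s + I) = 3*(I + s) = 3*I + 3*s)
√(24 + E(-8, -6))*(-129) + 1/124 = √(24 + (3*(-6) + 3*(-8)))*(-129) + 1/124 = √(24 + (-18 - 24))*(-129) + 1/124 = √(24 - 42)*(-129) + 1/124 = √(-18)*(-129) + 1/124 = (3*I*√2)*(-129) + 1/124 = -387*I*√2 + 1/124 = 1/124 - 387*I*√2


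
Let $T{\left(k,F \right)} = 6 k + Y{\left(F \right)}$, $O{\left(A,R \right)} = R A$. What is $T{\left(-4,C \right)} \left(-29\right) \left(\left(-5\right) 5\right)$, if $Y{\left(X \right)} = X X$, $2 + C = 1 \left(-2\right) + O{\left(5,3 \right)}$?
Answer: $70325$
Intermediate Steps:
$O{\left(A,R \right)} = A R$
$C = 11$ ($C = -2 + \left(1 \left(-2\right) + 5 \cdot 3\right) = -2 + \left(-2 + 15\right) = -2 + 13 = 11$)
$Y{\left(X \right)} = X^{2}$
$T{\left(k,F \right)} = F^{2} + 6 k$ ($T{\left(k,F \right)} = 6 k + F^{2} = F^{2} + 6 k$)
$T{\left(-4,C \right)} \left(-29\right) \left(\left(-5\right) 5\right) = \left(11^{2} + 6 \left(-4\right)\right) \left(-29\right) \left(\left(-5\right) 5\right) = \left(121 - 24\right) \left(-29\right) \left(-25\right) = 97 \left(-29\right) \left(-25\right) = \left(-2813\right) \left(-25\right) = 70325$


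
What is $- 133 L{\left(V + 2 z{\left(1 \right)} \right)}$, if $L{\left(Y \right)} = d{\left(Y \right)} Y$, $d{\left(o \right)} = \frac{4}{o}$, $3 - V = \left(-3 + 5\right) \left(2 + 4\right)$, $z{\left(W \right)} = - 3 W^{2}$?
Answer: $-532$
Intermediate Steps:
$V = -9$ ($V = 3 - \left(-3 + 5\right) \left(2 + 4\right) = 3 - 2 \cdot 6 = 3 - 12 = -9$)
$L{\left(Y \right)} = 4$ ($L{\left(Y \right)} = \frac{4}{Y} Y = 4$)
$- 133 L{\left(V + 2 z{\left(1 \right)} \right)} = \left(-133\right) 4 = -532$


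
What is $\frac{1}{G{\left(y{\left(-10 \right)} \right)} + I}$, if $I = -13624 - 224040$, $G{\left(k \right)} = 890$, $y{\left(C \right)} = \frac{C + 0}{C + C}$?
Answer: $- \frac{1}{236774} \approx -4.2234 \cdot 10^{-6}$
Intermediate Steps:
$y{\left(C \right)} = \frac{1}{2}$ ($y{\left(C \right)} = \frac{C}{2 C} = C \frac{1}{2 C} = \frac{1}{2}$)
$I = -237664$ ($I = -13624 - 224040 = -237664$)
$\frac{1}{G{\left(y{\left(-10 \right)} \right)} + I} = \frac{1}{890 - 237664} = \frac{1}{-236774} = - \frac{1}{236774}$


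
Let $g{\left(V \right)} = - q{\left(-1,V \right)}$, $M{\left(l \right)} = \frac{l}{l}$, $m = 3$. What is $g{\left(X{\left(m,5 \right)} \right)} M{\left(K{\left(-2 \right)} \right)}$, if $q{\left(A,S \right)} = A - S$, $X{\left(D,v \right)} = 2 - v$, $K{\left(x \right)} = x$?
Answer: $-2$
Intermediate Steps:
$M{\left(l \right)} = 1$
$g{\left(V \right)} = 1 + V$ ($g{\left(V \right)} = - (-1 - V) = 1 + V$)
$g{\left(X{\left(m,5 \right)} \right)} M{\left(K{\left(-2 \right)} \right)} = \left(1 + \left(2 - 5\right)\right) 1 = \left(1 - 3\right) 1 = \left(-2\right) 1 = -2$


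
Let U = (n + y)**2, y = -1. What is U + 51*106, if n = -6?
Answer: 5455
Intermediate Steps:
U = 49 (U = (-6 - 1)**2 = (-7)**2 = 49)
U + 51*106 = 49 + 51*106 = 49 + 5406 = 5455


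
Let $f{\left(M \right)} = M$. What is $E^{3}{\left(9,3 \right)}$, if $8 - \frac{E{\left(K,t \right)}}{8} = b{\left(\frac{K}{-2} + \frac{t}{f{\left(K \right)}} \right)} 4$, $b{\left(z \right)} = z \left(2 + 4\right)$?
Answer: $644972544$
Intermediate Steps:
$b{\left(z \right)} = 6 z$ ($b{\left(z \right)} = z 6 = 6 z$)
$E{\left(K,t \right)} = 64 + 96 K - \frac{192 t}{K}$ ($E{\left(K,t \right)} = 64 - 8 \cdot 6 \left(\frac{K}{-2} + \frac{t}{K}\right) 4 = 64 - 8 \cdot 6 \left(K \left(- \frac{1}{2}\right) + \frac{t}{K}\right) 4 = 64 - 8 \cdot 6 \left(- \frac{K}{2} + \frac{t}{K}\right) 4 = 64 - 8 \left(- 3 K + \frac{6 t}{K}\right) 4 = 64 - 8 \left(- 12 K + \frac{24 t}{K}\right) = 64 + \left(96 K - \frac{192 t}{K}\right) = 64 + 96 K - \frac{192 t}{K}$)
$E^{3}{\left(9,3 \right)} = \left(64 + 96 \cdot 9 - \frac{576}{9}\right)^{3} = \left(64 + 864 - 576 \cdot \frac{1}{9}\right)^{3} = \left(64 + 864 - 64\right)^{3} = 864^{3} = 644972544$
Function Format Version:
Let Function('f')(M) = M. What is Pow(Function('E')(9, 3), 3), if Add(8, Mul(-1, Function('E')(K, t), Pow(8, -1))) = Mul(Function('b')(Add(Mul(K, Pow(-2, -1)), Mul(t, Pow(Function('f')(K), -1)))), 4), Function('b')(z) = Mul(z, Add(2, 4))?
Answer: 644972544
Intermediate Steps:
Function('b')(z) = Mul(6, z) (Function('b')(z) = Mul(z, 6) = Mul(6, z))
Function('E')(K, t) = Add(64, Mul(96, K), Mul(-192, t, Pow(K, -1))) (Function('E')(K, t) = Add(64, Mul(-8, Mul(Mul(6, Add(Mul(K, Pow(-2, -1)), Mul(t, Pow(K, -1)))), 4))) = Add(64, Mul(-8, Mul(Mul(6, Add(Mul(K, Rational(-1, 2)), Mul(t, Pow(K, -1)))), 4))) = Add(64, Mul(-8, Mul(Mul(6, Add(Mul(Rational(-1, 2), K), Mul(t, Pow(K, -1)))), 4))) = Add(64, Mul(-8, Mul(Add(Mul(-3, K), Mul(6, t, Pow(K, -1))), 4))) = Add(64, Mul(-8, Add(Mul(-12, K), Mul(24, t, Pow(K, -1))))) = Add(64, Add(Mul(96, K), Mul(-192, t, Pow(K, -1)))) = Add(64, Mul(96, K), Mul(-192, t, Pow(K, -1))))
Pow(Function('E')(9, 3), 3) = Pow(Add(64, Mul(96, 9), Mul(-192, 3, Pow(9, -1))), 3) = Pow(Add(64, 864, Mul(-192, 3, Rational(1, 9))), 3) = Pow(Add(64, 864, -64), 3) = Pow(864, 3) = 644972544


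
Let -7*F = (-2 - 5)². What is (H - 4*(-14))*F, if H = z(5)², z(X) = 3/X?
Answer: -9863/25 ≈ -394.52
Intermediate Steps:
H = 9/25 (H = (3/5)² = (3*(⅕))² = (⅗)² = 9/25 ≈ 0.36000)
F = -7 (F = -(-2 - 5)²/7 = -⅐*(-7)² = -⅐*49 = -7)
(H - 4*(-14))*F = (9/25 - 4*(-14))*(-7) = (9/25 + 56)*(-7) = (1409/25)*(-7) = -9863/25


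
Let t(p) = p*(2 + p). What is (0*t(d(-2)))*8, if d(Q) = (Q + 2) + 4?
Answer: 0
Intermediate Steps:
d(Q) = 6 + Q (d(Q) = (2 + Q) + 4 = 6 + Q)
(0*t(d(-2)))*8 = (0*((6 - 2)*(2 + (6 - 2))))*8 = (0*(4*(2 + 4)))*8 = (0*(4*6))*8 = (0*24)*8 = 0*8 = 0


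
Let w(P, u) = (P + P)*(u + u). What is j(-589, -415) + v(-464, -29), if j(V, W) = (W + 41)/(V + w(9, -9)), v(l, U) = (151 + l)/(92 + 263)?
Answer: -13909/29465 ≈ -0.47205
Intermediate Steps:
v(l, U) = 151/355 + l/355 (v(l, U) = (151 + l)/355 = (151 + l)*(1/355) = 151/355 + l/355)
w(P, u) = 4*P*u (w(P, u) = (2*P)*(2*u) = 4*P*u)
j(V, W) = (41 + W)/(-324 + V) (j(V, W) = (W + 41)/(V + 4*9*(-9)) = (41 + W)/(V - 324) = (41 + W)/(-324 + V))
j(-589, -415) + v(-464, -29) = (41 - 415)/(-324 - 589) + (151/355 + (1/355)*(-464)) = -374/(-913) + (151/355 - 464/355) = -1/913*(-374) - 313/355 = 34/83 - 313/355 = -13909/29465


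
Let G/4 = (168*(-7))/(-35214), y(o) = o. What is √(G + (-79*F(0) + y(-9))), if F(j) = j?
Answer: I*√305405153/5869 ≈ 2.9777*I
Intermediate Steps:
G = 784/5869 (G = 4*((168*(-7))/(-35214)) = 4*(-1176*(-1/35214)) = 4*(196/5869) = 784/5869 ≈ 0.13358)
√(G + (-79*F(0) + y(-9))) = √(784/5869 + (-79*0 - 9)) = √(784/5869 + (0 - 9)) = √(784/5869 - 9) = √(-52037/5869) = I*√305405153/5869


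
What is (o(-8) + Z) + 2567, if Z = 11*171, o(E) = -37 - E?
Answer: 4419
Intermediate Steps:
Z = 1881
(o(-8) + Z) + 2567 = ((-37 - 1*(-8)) + 1881) + 2567 = ((-37 + 8) + 1881) + 2567 = (-29 + 1881) + 2567 = 1852 + 2567 = 4419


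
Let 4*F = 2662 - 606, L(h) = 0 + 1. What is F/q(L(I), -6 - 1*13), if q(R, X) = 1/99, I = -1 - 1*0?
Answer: 50886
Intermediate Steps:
I = -1 (I = -1 + 0 = -1)
L(h) = 1
q(R, X) = 1/99
F = 514 (F = (2662 - 606)/4 = (¼)*2056 = 514)
F/q(L(I), -6 - 1*13) = 514/(1/99) = 514*99 = 50886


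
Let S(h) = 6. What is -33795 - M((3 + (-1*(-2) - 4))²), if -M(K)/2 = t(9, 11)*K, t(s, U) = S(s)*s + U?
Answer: -33665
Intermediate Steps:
t(s, U) = U + 6*s (t(s, U) = 6*s + U = U + 6*s)
M(K) = -130*K (M(K) = -2*(11 + 6*9)*K = -2*(11 + 54)*K = -130*K)
-33795 - M((3 + (-1*(-2) - 4))²) = -33795 - (-130)*(3 + (-1*(-2) - 4))² = -33795 - (-130)*(3 + (2 - 4))² = -33795 - (-130)*(3 - 2)² = -33795 - (-130)*1² = -33795 - (-130) = -33795 - 1*(-130) = -33795 + 130 = -33665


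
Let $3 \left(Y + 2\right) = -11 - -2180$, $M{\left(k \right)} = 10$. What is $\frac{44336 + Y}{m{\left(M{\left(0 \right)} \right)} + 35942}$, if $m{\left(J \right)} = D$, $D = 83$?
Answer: $\frac{45057}{36025} \approx 1.2507$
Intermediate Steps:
$m{\left(J \right)} = 83$
$Y = 721$ ($Y = -2 + \frac{-11 - -2180}{3} = -2 + \frac{-11 + 2180}{3} = -2 + \frac{1}{3} \cdot 2169 = -2 + 723 = 721$)
$\frac{44336 + Y}{m{\left(M{\left(0 \right)} \right)} + 35942} = \frac{44336 + 721}{83 + 35942} = \frac{45057}{36025}$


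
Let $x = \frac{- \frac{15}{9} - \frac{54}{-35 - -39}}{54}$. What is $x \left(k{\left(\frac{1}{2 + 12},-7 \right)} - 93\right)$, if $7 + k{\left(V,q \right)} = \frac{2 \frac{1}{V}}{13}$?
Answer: $\frac{742}{27} \approx 27.481$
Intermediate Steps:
$x = - \frac{91}{324}$ ($x = \left(\left(-15\right) \frac{1}{9} - \frac{54}{-35 + 39}\right) \frac{1}{54} = \left(- \frac{5}{3} - \frac{54}{4}\right) \frac{1}{54} = \left(- \frac{5}{3} - \frac{27}{2}\right) \frac{1}{54} = \left(- \frac{91}{6}\right) \frac{1}{54} = - \frac{91}{324} \approx -0.28086$)
$k{\left(V,q \right)} = -7 + \frac{2}{13 V}$ ($k{\left(V,q \right)} = -7 + \frac{2 \frac{1}{V}}{13} = -7 + \frac{2}{V} \frac{1}{13} = -7 + \frac{2}{13 V}$)
$x \left(k{\left(\frac{1}{2 + 12},-7 \right)} - 93\right) = - \frac{91 \left(\left(-7 + \frac{2}{13 \frac{1}{2 + 12}}\right) - 93\right)}{324} = - \frac{91 \left(\left(-7 + \frac{2}{13 \cdot \frac{1}{14}}\right) - 93\right)}{324} = - \frac{91 \left(\left(-7 + \frac{2 \frac{1}{\frac{1}{14}}}{13}\right) - 93\right)}{324} = - \frac{91 \left(\left(-7 + \frac{2}{13} \cdot 14\right) - 93\right)}{324} = - \frac{91 \left(\left(-7 + \frac{28}{13}\right) - 93\right)}{324} = - \frac{91 \left(- \frac{63}{13} - 93\right)}{324} = \left(- \frac{91}{324}\right) \left(- \frac{1272}{13}\right) = \frac{742}{27}$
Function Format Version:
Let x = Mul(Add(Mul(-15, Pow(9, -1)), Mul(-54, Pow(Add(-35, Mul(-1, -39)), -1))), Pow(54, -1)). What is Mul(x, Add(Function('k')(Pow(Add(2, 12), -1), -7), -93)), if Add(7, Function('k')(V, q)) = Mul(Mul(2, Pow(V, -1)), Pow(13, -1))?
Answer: Rational(742, 27) ≈ 27.481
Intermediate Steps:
x = Rational(-91, 324) (x = Mul(Add(Mul(-15, Rational(1, 9)), Mul(-54, Pow(Add(-35, 39), -1))), Rational(1, 54)) = Mul(Add(Rational(-5, 3), Mul(-54, Pow(4, -1))), Rational(1, 54)) = Mul(Add(Rational(-5, 3), Mul(-54, Rational(1, 4))), Rational(1, 54)) = Mul(Add(Rational(-5, 3), Rational(-27, 2)), Rational(1, 54)) = Mul(Rational(-91, 6), Rational(1, 54)) = Rational(-91, 324) ≈ -0.28086)
Function('k')(V, q) = Add(-7, Mul(Rational(2, 13), Pow(V, -1))) (Function('k')(V, q) = Add(-7, Mul(Mul(2, Pow(V, -1)), Pow(13, -1))) = Add(-7, Mul(Mul(2, Pow(V, -1)), Rational(1, 13))) = Add(-7, Mul(Rational(2, 13), Pow(V, -1))))
Mul(x, Add(Function('k')(Pow(Add(2, 12), -1), -7), -93)) = Mul(Rational(-91, 324), Add(Add(-7, Mul(Rational(2, 13), Pow(Pow(Add(2, 12), -1), -1))), -93)) = Mul(Rational(-91, 324), Add(Add(-7, Mul(Rational(2, 13), Pow(Pow(14, -1), -1))), -93)) = Mul(Rational(-91, 324), Add(Add(-7, Mul(Rational(2, 13), Pow(Rational(1, 14), -1))), -93)) = Mul(Rational(-91, 324), Add(Add(-7, Mul(Rational(2, 13), 14)), -93)) = Mul(Rational(-91, 324), Add(Add(-7, Rational(28, 13)), -93)) = Mul(Rational(-91, 324), Add(Rational(-63, 13), -93)) = Mul(Rational(-91, 324), Rational(-1272, 13)) = Rational(742, 27)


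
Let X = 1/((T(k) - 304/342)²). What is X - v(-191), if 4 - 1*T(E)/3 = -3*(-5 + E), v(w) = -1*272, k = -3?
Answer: 81682769/300304 ≈ 272.00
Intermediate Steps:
v(w) = -272
T(E) = -33 + 9*E (T(E) = 12 - (-9)*(-5 + E) = 12 - 3*(15 - 3*E) = 12 + (-45 + 9*E) = -33 + 9*E)
X = 81/300304 (X = 1/(((-33 + 9*(-3)) - 304/342)²) = 1/(((-33 - 27) - 304*1/342)²) = 1/((-60 - 8/9)²) = 1/((-548/9)²) = 1/(300304/81) = 81/300304 ≈ 0.00026973)
X - v(-191) = 81/300304 - 1*(-272) = 81/300304 + 272 = 81682769/300304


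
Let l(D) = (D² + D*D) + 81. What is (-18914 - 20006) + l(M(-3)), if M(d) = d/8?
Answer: -1242839/32 ≈ -38839.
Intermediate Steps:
M(d) = d/8 (M(d) = d*(⅛) = d/8)
l(D) = 81 + 2*D² (l(D) = (D² + D²) + 81 = 2*D² + 81 = 81 + 2*D²)
(-18914 - 20006) + l(M(-3)) = (-18914 - 20006) + (81 + 2*((⅛)*(-3))²) = -38920 + (81 + 2*(-3/8)²) = -38920 + (81 + 2*(9/64)) = -38920 + (81 + 9/32) = -38920 + 2601/32 = -1242839/32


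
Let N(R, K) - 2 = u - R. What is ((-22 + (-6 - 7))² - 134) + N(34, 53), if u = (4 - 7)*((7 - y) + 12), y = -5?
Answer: 987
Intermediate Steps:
u = -72 (u = (4 - 7)*((7 - 1*(-5)) + 12) = -3*((7 + 5) + 12) = -3*(12 + 12) = -3*24 = -72)
N(R, K) = -70 - R (N(R, K) = 2 + (-72 - R) = -70 - R)
((-22 + (-6 - 7))² - 134) + N(34, 53) = ((-22 + (-6 - 7))² - 134) + (-70 - 1*34) = ((-22 - 13)² - 134) + (-70 - 34) = ((-35)² - 134) - 104 = (1225 - 134) - 104 = 1091 - 104 = 987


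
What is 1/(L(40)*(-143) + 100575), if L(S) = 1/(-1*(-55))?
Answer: 5/502862 ≈ 9.9431e-6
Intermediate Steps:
L(S) = 1/55
1/(L(40)*(-143) + 100575) = 1/((1/55)*(-143) + 100575) = 1/(-13/5 + 100575) = 1/(502862/5) = 5/502862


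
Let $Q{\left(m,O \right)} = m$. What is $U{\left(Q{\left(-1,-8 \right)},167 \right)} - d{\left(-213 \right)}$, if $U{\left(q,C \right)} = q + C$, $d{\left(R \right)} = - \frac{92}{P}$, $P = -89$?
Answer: $\frac{14682}{89} \approx 164.97$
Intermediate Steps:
$d{\left(R \right)} = \frac{92}{89}$ ($d{\left(R \right)} = - \frac{92}{-89} = \left(-92\right) \left(- \frac{1}{89}\right) = \frac{92}{89}$)
$U{\left(q,C \right)} = C + q$
$U{\left(Q{\left(-1,-8 \right)},167 \right)} - d{\left(-213 \right)} = \left(167 - 1\right) - \frac{92}{89} = 166 - \frac{92}{89} = \frac{14682}{89}$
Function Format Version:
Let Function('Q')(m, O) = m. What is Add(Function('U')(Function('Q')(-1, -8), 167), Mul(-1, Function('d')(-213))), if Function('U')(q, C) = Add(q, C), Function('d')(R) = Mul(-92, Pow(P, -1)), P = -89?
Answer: Rational(14682, 89) ≈ 164.97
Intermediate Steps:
Function('d')(R) = Rational(92, 89) (Function('d')(R) = Mul(-92, Pow(-89, -1)) = Mul(-92, Rational(-1, 89)) = Rational(92, 89))
Function('U')(q, C) = Add(C, q)
Add(Function('U')(Function('Q')(-1, -8), 167), Mul(-1, Function('d')(-213))) = Add(Add(167, -1), Mul(-1, Rational(92, 89))) = Add(166, Rational(-92, 89)) = Rational(14682, 89)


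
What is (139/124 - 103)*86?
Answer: -543219/62 ≈ -8761.6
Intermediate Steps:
(139/124 - 103)*86 = -12633/124*86 = -543219/62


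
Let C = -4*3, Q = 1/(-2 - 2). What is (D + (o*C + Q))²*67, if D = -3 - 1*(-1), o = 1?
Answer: 217683/16 ≈ 13605.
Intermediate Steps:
Q = -¼ (Q = 1/(-4) = -¼ ≈ -0.25000)
C = -12
D = -2 (D = -3 + 1 = -2)
(D + (o*C + Q))²*67 = (-2 + (1*(-12) - ¼))²*67 = (-2 + (-12 - ¼))²*67 = (-2 - 49/4)²*67 = (-57/4)²*67 = (3249/16)*67 = 217683/16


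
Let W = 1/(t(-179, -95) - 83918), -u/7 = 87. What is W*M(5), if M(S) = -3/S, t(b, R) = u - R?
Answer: 1/140720 ≈ 7.1063e-6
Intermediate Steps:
u = -609 (u = -7*87 = -609)
t(b, R) = -609 - R
W = -1/84432 (W = 1/((-609 - 1*(-95)) - 83918) = 1/((-609 + 95) - 83918) = 1/(-514 - 83918) = 1/(-84432) = -1/84432 ≈ -1.1844e-5)
W*M(5) = -(-1)/(28144*5) = -1/84432*(-⅗) = 1/140720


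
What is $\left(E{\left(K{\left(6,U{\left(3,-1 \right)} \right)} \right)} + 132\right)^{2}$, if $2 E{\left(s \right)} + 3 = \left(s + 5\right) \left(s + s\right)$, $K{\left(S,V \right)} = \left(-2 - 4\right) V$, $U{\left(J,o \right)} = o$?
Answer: $\frac{154449}{4} \approx 38612.0$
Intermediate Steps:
$K{\left(S,V \right)} = - 6 V$ ($K{\left(S,V \right)} = \left(-2 - 4\right) V = - 6 V$)
$E{\left(s \right)} = - \frac{3}{2} + s \left(5 + s\right)$ ($E{\left(s \right)} = - \frac{3}{2} + \frac{\left(s + 5\right) \left(s + s\right)}{2} = - \frac{3}{2} + \frac{\left(5 + s\right) 2 s}{2} = - \frac{3}{2} + \frac{2 s \left(5 + s\right)}{2} = - \frac{3}{2} + s \left(5 + s\right)$)
$\left(E{\left(K{\left(6,U{\left(3,-1 \right)} \right)} \right)} + 132\right)^{2} = \left(\left(- \frac{3}{2} + \left(\left(-6\right) \left(-1\right)\right)^{2} + 5 \left(\left(-6\right) \left(-1\right)\right)\right) + 132\right)^{2} = \left(\left(- \frac{3}{2} + 6^{2} + 5 \cdot 6\right) + 132\right)^{2} = \left(\left(- \frac{3}{2} + 36 + 30\right) + 132\right)^{2} = \left(\frac{129}{2} + 132\right)^{2} = \left(\frac{393}{2}\right)^{2} = \frac{154449}{4}$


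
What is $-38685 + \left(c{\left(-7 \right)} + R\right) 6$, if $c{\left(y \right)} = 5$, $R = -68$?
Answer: $-39063$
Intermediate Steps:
$-38685 + \left(c{\left(-7 \right)} + R\right) 6 = -38685 + \left(5 - 68\right) 6 = -38685 - 378 = -39063$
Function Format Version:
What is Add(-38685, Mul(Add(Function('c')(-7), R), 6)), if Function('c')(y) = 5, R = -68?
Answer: -39063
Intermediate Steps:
Add(-38685, Mul(Add(Function('c')(-7), R), 6)) = Add(-38685, Mul(Add(5, -68), 6)) = Add(-38685, Mul(-63, 6)) = Add(-38685, -378) = -39063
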